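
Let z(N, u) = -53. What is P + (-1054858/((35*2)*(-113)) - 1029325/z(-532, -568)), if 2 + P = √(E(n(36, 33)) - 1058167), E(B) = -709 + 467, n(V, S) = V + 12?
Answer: 585502126/29945 + 3*I*√117601 ≈ 19553.0 + 1028.8*I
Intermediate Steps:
n(V, S) = 12 + V
E(B) = -242
P = -2 + 3*I*√117601 (P = -2 + √(-242 - 1058167) = -2 + √(-1058409) = -2 + 3*I*√117601 ≈ -2.0 + 1028.8*I)
P + (-1054858/((35*2)*(-113)) - 1029325/z(-532, -568)) = (-2 + 3*I*√117601) + (-1054858/((35*2)*(-113)) - 1029325/(-53)) = (-2 + 3*I*√117601) + (-1054858/(70*(-113)) - 1029325*(-1/53)) = (-2 + 3*I*√117601) + (-1054858/(-7910) + 1029325/53) = (-2 + 3*I*√117601) + (-1054858*(-1/7910) + 1029325/53) = (-2 + 3*I*√117601) + (75347/565 + 1029325/53) = (-2 + 3*I*√117601) + 585562016/29945 = 585502126/29945 + 3*I*√117601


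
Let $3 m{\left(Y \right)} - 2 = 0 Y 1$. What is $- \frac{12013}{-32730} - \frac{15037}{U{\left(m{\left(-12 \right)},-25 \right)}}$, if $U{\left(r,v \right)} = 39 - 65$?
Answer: $\frac{123118337}{212745} \approx 578.71$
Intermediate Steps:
$m{\left(Y \right)} = \frac{2}{3}$ ($m{\left(Y \right)} = \frac{2}{3} + \frac{0 Y 1}{3} = \frac{2}{3} + \frac{0 \cdot 1}{3} = \frac{2}{3} + \frac{1}{3} \cdot 0 = \frac{2}{3} + 0 = \frac{2}{3}$)
$U{\left(r,v \right)} = -26$
$- \frac{12013}{-32730} - \frac{15037}{U{\left(m{\left(-12 \right)},-25 \right)}} = - \frac{12013}{-32730} - \frac{15037}{-26} = \left(-12013\right) \left(- \frac{1}{32730}\right) - - \frac{15037}{26} = \frac{12013}{32730} + \frac{15037}{26} = \frac{123118337}{212745}$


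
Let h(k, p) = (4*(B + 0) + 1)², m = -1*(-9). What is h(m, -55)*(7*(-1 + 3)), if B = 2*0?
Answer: 14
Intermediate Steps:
m = 9
B = 0
h(k, p) = 1 (h(k, p) = (4*(0 + 0) + 1)² = (4*0 + 1)² = (0 + 1)² = 1² = 1)
h(m, -55)*(7*(-1 + 3)) = 1*(7*(-1 + 3)) = 1*(7*2) = 1*14 = 14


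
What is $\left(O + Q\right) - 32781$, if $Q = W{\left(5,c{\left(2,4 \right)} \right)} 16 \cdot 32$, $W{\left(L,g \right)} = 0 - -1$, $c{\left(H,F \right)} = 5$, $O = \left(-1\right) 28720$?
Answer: $-60989$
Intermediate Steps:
$O = -28720$
$W{\left(L,g \right)} = 1$ ($W{\left(L,g \right)} = 0 + 1 = 1$)
$Q = 512$ ($Q = 1 \cdot 16 \cdot 32 = 16 \cdot 32 = 512$)
$\left(O + Q\right) - 32781 = \left(-28720 + 512\right) - 32781 = -28208 - 32781 = -60989$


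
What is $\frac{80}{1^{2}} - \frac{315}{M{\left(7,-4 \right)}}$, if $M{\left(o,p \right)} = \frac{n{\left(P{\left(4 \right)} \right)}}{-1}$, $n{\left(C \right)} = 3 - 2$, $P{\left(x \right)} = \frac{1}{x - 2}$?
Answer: $395$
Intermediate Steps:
$P{\left(x \right)} = \frac{1}{-2 + x}$
$n{\left(C \right)} = 1$
$M{\left(o,p \right)} = -1$ ($M{\left(o,p \right)} = 1 \frac{1}{-1} = 1 \left(-1\right) = -1$)
$\frac{80}{1^{2}} - \frac{315}{M{\left(7,-4 \right)}} = \frac{80}{1^{2}} - \frac{315}{-1} = \frac{80}{1} - -315 = 80 \cdot 1 + 315 = 80 + 315 = 395$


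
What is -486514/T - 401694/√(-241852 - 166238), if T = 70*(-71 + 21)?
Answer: 34751/250 + 66949*I*√408090/68015 ≈ 139.0 + 628.81*I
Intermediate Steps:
T = -3500 (T = 70*(-50) = -3500)
-486514/T - 401694/√(-241852 - 166238) = -486514/(-3500) - 401694/√(-241852 - 166238) = -486514*(-1/3500) - 401694*(-I*√408090/408090) = 34751/250 - 401694*(-I*√408090/408090) = 34751/250 - (-66949)*I*√408090/68015 = 34751/250 + 66949*I*√408090/68015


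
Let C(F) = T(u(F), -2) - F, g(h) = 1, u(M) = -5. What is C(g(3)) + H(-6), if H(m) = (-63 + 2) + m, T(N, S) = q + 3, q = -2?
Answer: -67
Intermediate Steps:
T(N, S) = 1 (T(N, S) = -2 + 3 = 1)
C(F) = 1 - F
H(m) = -61 + m
C(g(3)) + H(-6) = (1 - 1*1) + (-61 - 6) = (1 - 1) - 67 = 0 - 67 = -67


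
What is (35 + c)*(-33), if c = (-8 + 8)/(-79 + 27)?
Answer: -1155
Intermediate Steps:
c = 0 (c = 0/(-52) = 0*(-1/52) = 0)
(35 + c)*(-33) = (35 + 0)*(-33) = 35*(-33) = -1155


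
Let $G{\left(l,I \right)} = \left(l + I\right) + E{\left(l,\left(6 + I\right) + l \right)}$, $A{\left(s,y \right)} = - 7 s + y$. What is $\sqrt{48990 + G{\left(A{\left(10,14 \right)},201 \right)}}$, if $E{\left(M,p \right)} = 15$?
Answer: $5 \sqrt{1966} \approx 221.7$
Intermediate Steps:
$A{\left(s,y \right)} = y - 7 s$
$G{\left(l,I \right)} = 15 + I + l$ ($G{\left(l,I \right)} = \left(l + I\right) + 15 = \left(I + l\right) + 15 = 15 + I + l$)
$\sqrt{48990 + G{\left(A{\left(10,14 \right)},201 \right)}} = \sqrt{48990 + \left(15 + 201 + \left(14 - 70\right)\right)} = \sqrt{48990 + \left(15 + 201 - 56\right)} = \sqrt{48990 + 160} = \sqrt{49150} = 5 \sqrt{1966}$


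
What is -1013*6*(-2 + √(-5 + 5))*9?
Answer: 109404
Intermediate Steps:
-1013*6*(-2 + √(-5 + 5))*9 = -1013*6*(-2 + √0)*9 = -1013*6*(-2 + 0)*9 = -1013*6*(-2)*9 = -(-12156)*9 = -1013*(-108) = 109404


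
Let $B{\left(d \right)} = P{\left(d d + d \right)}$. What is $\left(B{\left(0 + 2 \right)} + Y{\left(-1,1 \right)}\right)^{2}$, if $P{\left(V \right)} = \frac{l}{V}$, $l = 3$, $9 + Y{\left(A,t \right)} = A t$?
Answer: $\frac{361}{4} \approx 90.25$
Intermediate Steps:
$Y{\left(A,t \right)} = -9 + A t$
$P{\left(V \right)} = \frac{3}{V}$
$B{\left(d \right)} = \frac{3}{d + d^{2}}$ ($B{\left(d \right)} = \frac{3}{d d + d} = \frac{3}{d^{2} + d} = \frac{3}{d + d^{2}}$)
$\left(B{\left(0 + 2 \right)} + Y{\left(-1,1 \right)}\right)^{2} = \left(\frac{3}{\left(0 + 2\right) \left(1 + \left(0 + 2\right)\right)} - 10\right)^{2} = \left(\frac{3}{2 \left(1 + 2\right)} - 10\right)^{2} = \left(3 \cdot \frac{1}{2} \cdot \frac{1}{3} - 10\right)^{2} = \left(\frac{1}{2} - 10\right)^{2} = \left(- \frac{19}{2}\right)^{2} = \frac{361}{4}$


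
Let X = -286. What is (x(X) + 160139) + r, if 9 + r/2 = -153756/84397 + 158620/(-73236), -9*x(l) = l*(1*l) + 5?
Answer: 233366049049258/1545224673 ≈ 1.5102e+5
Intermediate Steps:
x(l) = -5/9 - l**2/9 (x(l) = -(l*(1*l) + 5)/9 = -(l*l + 5)/9 = -(l**2 + 5)/9 = -(5 + l**2)/9 = -5/9 - l**2/9)
r = -40137807392/1545224673 (r = -18 + 2*(-153756/84397 + 158620/(-73236)) = -18 + 2*(-153756*1/84397 + 158620*(-1/73236)) = -18 + 2*(-153756/84397 - 39655/18309) = -18 + 2*(-6161881639/1545224673) = -18 - 12323763278/1545224673 = -40137807392/1545224673 ≈ -25.975)
(x(X) + 160139) + r = ((-5/9 - 1/9*(-286)**2) + 160139) - 40137807392/1545224673 = ((-5/9 - 1/9*81796) + 160139) - 40137807392/1545224673 = ((-5/9 - 81796/9) + 160139) - 40137807392/1545224673 = (-9089 + 160139) - 40137807392/1545224673 = 151050 - 40137807392/1545224673 = 233366049049258/1545224673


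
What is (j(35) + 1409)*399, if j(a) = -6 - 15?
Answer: 553812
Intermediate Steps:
j(a) = -21
(j(35) + 1409)*399 = (-21 + 1409)*399 = 1388*399 = 553812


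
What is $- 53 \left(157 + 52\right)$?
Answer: $-11077$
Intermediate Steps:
$- 53 \left(157 + 52\right) = \left(-53\right) 209 = -11077$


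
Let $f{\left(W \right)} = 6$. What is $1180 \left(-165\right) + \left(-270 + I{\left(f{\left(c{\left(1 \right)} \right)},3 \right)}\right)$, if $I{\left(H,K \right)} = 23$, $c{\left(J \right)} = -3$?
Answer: $-194947$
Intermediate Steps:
$1180 \left(-165\right) + \left(-270 + I{\left(f{\left(c{\left(1 \right)} \right)},3 \right)}\right) = 1180 \left(-165\right) + \left(-270 + 23\right) = -194700 - 247 = -194947$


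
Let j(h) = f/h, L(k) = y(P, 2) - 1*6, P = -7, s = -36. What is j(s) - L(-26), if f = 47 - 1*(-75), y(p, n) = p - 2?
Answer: 209/18 ≈ 11.611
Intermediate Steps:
y(p, n) = -2 + p
f = 122 (f = 47 + 75 = 122)
L(k) = -15 (L(k) = (-2 - 7) - 1*6 = -9 - 6 = -15)
j(h) = 122/h
j(s) - L(-26) = 122/(-36) - 1*(-15) = 122*(-1/36) + 15 = -61/18 + 15 = 209/18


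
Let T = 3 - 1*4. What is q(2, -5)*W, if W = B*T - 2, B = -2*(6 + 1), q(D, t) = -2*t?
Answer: 120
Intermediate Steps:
B = -14 (B = -2*7 = -14)
T = -1 (T = 3 - 4 = -1)
W = 12 (W = -14*(-1) - 2 = 14 - 2 = 12)
q(2, -5)*W = -2*(-5)*12 = 10*12 = 120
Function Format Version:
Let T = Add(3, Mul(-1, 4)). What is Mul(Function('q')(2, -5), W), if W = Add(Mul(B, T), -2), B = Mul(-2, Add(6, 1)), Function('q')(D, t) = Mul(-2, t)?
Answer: 120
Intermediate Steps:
B = -14 (B = Mul(-2, 7) = -14)
T = -1 (T = Add(3, -4) = -1)
W = 12 (W = Add(Mul(-14, -1), -2) = Add(14, -2) = 12)
Mul(Function('q')(2, -5), W) = Mul(Mul(-2, -5), 12) = Mul(10, 12) = 120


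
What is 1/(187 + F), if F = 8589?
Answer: 1/8776 ≈ 0.00011395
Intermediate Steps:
1/(187 + F) = 1/(187 + 8589) = 1/8776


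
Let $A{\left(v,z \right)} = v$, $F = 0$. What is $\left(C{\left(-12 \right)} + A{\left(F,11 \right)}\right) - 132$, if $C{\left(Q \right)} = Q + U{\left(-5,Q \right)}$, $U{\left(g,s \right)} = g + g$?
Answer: $-154$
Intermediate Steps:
$U{\left(g,s \right)} = 2 g$
$C{\left(Q \right)} = -10 + Q$ ($C{\left(Q \right)} = Q + 2 \left(-5\right) = Q - 10 = -10 + Q$)
$\left(C{\left(-12 \right)} + A{\left(F,11 \right)}\right) - 132 = \left(\left(-10 - 12\right) + 0\right) - 132 = \left(-22 + 0\right) - 132 = -22 - 132 = -154$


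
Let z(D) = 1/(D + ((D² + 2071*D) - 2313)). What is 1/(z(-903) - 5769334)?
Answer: -1057920/6103493825281 ≈ -1.7333e-7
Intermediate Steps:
z(D) = 1/(-2313 + D² + 2072*D) (z(D) = 1/(D + (-2313 + D² + 2071*D)) = 1/(-2313 + D² + 2072*D))
1/(z(-903) - 5769334) = 1/(1/(-2313 + (-903)² + 2072*(-903)) - 5769334) = 1/(1/(-2313 + 815409 - 1871016) - 5769334) = 1/(1/(-1057920) - 5769334) = 1/(-1/1057920 - 5769334) = 1/(-6103493825281/1057920) = -1057920/6103493825281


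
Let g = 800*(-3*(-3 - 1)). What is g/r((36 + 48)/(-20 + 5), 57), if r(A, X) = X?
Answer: 3200/19 ≈ 168.42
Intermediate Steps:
g = 9600 (g = 800*(-3*(-4)) = 800*12 = 9600)
g/r((36 + 48)/(-20 + 5), 57) = 9600/57 = 9600*(1/57) = 3200/19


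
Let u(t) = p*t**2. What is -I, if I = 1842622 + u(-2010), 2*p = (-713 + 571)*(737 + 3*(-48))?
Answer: 170098487678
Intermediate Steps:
p = -42103 (p = ((-713 + 571)*(737 + 3*(-48)))/2 = (-142*(737 - 144))/2 = (-142*593)/2 = (1/2)*(-84206) = -42103)
u(t) = -42103*t**2
I = -170098487678 (I = 1842622 - 42103*(-2010)**2 = 1842622 - 42103*4040100 = 1842622 - 170100330300 = -170098487678)
-I = -1*(-170098487678) = 170098487678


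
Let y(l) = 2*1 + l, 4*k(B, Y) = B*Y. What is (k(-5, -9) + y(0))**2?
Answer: 2809/16 ≈ 175.56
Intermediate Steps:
k(B, Y) = B*Y/4 (k(B, Y) = (B*Y)/4 = B*Y/4)
y(l) = 2 + l
(k(-5, -9) + y(0))**2 = ((1/4)*(-5)*(-9) + (2 + 0))**2 = (45/4 + 2)**2 = (53/4)**2 = 2809/16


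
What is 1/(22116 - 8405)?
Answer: 1/13711 ≈ 7.2934e-5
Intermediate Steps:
1/(22116 - 8405) = 1/13711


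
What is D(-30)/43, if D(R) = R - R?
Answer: 0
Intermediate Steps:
D(R) = 0
D(-30)/43 = 0/43 = 0*(1/43) = 0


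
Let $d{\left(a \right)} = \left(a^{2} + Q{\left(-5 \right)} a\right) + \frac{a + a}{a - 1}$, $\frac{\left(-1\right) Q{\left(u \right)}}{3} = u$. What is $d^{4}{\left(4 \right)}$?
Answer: $\frac{3102044416}{81} \approx 3.8297 \cdot 10^{7}$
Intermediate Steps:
$Q{\left(u \right)} = - 3 u$
$d{\left(a \right)} = a^{2} + 15 a + \frac{2 a}{-1 + a}$ ($d{\left(a \right)} = \left(a^{2} + \left(-3\right) \left(-5\right) a\right) + \frac{a + a}{a - 1} = \left(a^{2} + 15 a\right) + \frac{2 a}{-1 + a} = a^{2} + 15 a + \frac{2 a}{-1 + a}$)
$d^{4}{\left(4 \right)} = \left(\frac{4 \left(-13 + 4^{2} + 14 \cdot 4\right)}{-1 + 4}\right)^{4} = \left(\frac{4 \left(-13 + 16 + 56\right)}{3}\right)^{4} = \left(4 \cdot \frac{1}{3} \cdot 59\right)^{4} = \left(\frac{236}{3}\right)^{4} = \frac{3102044416}{81}$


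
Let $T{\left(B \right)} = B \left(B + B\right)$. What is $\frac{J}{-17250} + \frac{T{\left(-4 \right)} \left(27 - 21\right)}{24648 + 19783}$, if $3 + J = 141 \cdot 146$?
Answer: $- \frac{303737091}{255478250} \approx -1.1889$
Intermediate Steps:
$T{\left(B \right)} = 2 B^{2}$ ($T{\left(B \right)} = B 2 B = 2 B^{2}$)
$J = 20583$ ($J = -3 + 141 \cdot 146 = -3 + 20586 = 20583$)
$\frac{J}{-17250} + \frac{T{\left(-4 \right)} \left(27 - 21\right)}{24648 + 19783} = \frac{20583}{-17250} + \frac{2 \left(-4\right)^{2} \left(27 - 21\right)}{24648 + 19783} = 20583 \left(- \frac{1}{17250}\right) + \frac{2 \cdot 16 \cdot 6}{44431} = - \frac{6861}{5750} + 32 \cdot 6 \cdot \frac{1}{44431} = - \frac{6861}{5750} + 192 \cdot \frac{1}{44431} = - \frac{6861}{5750} + \frac{192}{44431} = - \frac{303737091}{255478250}$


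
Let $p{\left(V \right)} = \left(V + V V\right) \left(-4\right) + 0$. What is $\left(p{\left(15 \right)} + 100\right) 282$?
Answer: $-242520$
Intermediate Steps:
$p{\left(V \right)} = - 4 V - 4 V^{2}$ ($p{\left(V \right)} = \left(V + V^{2}\right) \left(-4\right) + 0 = \left(- 4 V - 4 V^{2}\right) + 0 = - 4 V - 4 V^{2}$)
$\left(p{\left(15 \right)} + 100\right) 282 = \left(\left(-4\right) 15 \left(1 + 15\right) + 100\right) 282 = \left(\left(-4\right) 15 \cdot 16 + 100\right) 282 = \left(-960 + 100\right) 282 = \left(-860\right) 282 = -242520$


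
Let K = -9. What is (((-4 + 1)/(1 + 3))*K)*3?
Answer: 81/4 ≈ 20.250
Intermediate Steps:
(((-4 + 1)/(1 + 3))*K)*3 = (((-4 + 1)/(1 + 3))*(-9))*3 = (-3/4*(-9))*3 = (-3*1/4*(-9))*3 = -3/4*(-9)*3 = (27/4)*3 = 81/4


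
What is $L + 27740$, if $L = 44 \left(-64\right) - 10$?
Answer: $24914$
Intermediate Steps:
$L = -2826$ ($L = -2816 - 10 = -2826$)
$L + 27740 = -2826 + 27740 = 24914$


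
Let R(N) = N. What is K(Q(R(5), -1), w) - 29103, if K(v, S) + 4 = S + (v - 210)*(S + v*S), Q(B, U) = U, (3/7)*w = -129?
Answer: -29408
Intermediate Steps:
w = -301 (w = (7/3)*(-129) = -301)
K(v, S) = -4 + S + (-210 + v)*(S + S*v) (K(v, S) = -4 + (S + (v - 210)*(S + v*S)) = -4 + (S + (-210 + v)*(S + S*v)) = -4 + S + (-210 + v)*(S + S*v))
K(Q(R(5), -1), w) - 29103 = (-4 - 209*(-301) - 301*(-1)² - 209*(-301)*(-1)) - 29103 = (-4 + 62909 - 301*1 - 62909) - 29103 = (-4 + 62909 - 301 - 62909) - 29103 = -305 - 29103 = -29408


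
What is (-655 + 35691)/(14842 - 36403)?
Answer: -35036/21561 ≈ -1.6250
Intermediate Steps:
(-655 + 35691)/(14842 - 36403) = 35036/(-21561) = 35036*(-1/21561) = -35036/21561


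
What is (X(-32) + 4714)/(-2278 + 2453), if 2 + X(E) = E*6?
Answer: 904/35 ≈ 25.829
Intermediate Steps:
X(E) = -2 + 6*E (X(E) = -2 + E*6 = -2 + 6*E)
(X(-32) + 4714)/(-2278 + 2453) = ((-2 + 6*(-32)) + 4714)/(-2278 + 2453) = ((-2 - 192) + 4714)/175 = (-194 + 4714)*(1/175) = 4520*(1/175) = 904/35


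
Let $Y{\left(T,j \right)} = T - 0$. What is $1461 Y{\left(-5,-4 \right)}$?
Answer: $-7305$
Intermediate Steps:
$Y{\left(T,j \right)} = T$ ($Y{\left(T,j \right)} = T + 0 = T$)
$1461 Y{\left(-5,-4 \right)} = 1461 \left(-5\right) = -7305$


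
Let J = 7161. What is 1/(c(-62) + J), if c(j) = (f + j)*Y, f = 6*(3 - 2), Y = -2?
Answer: 1/7273 ≈ 0.00013749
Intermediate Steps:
f = 6 (f = 6*1 = 6)
c(j) = -12 - 2*j (c(j) = (6 + j)*(-2) = -12 - 2*j)
1/(c(-62) + J) = 1/((-12 - 2*(-62)) + 7161) = 1/((-12 + 124) + 7161) = 1/(112 + 7161) = 1/7273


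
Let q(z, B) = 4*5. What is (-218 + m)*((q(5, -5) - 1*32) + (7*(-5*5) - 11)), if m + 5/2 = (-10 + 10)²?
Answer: 43659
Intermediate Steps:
q(z, B) = 20
m = -5/2 (m = -5/2 + (-10 + 10)² = -5/2 + 0² = -5/2 + 0 = -5/2 ≈ -2.5000)
(-218 + m)*((q(5, -5) - 1*32) + (7*(-5*5) - 11)) = (-218 - 5/2)*((20 - 1*32) + (7*(-5*5) - 11)) = -441*((20 - 32) + (7*(-25) - 11))/2 = -441*(-12 + (-175 - 11))/2 = -441*(-12 - 186)/2 = -441/2*(-198) = 43659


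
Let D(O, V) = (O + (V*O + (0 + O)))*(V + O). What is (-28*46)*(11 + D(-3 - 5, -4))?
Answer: 233128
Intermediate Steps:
D(O, V) = (O + V)*(2*O + O*V) (D(O, V) = (O + (O*V + O))*(O + V) = (O + (O + O*V))*(O + V) = (2*O + O*V)*(O + V) = (O + V)*(2*O + O*V))
(-28*46)*(11 + D(-3 - 5, -4)) = (-28*46)*(11 + (-3 - 5)*((-4)² + 2*(-3 - 5) + 2*(-4) + (-3 - 5)*(-4))) = -1288*(11 - 8*(16 + 2*(-8) - 8 - 8*(-4))) = -1288*(11 - 8*(16 - 16 - 8 + 32)) = -1288*(11 - 8*24) = -1288*(11 - 192) = -1288*(-181) = 233128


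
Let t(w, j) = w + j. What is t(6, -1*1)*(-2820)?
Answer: -14100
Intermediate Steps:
t(w, j) = j + w
t(6, -1*1)*(-2820) = (-1*1 + 6)*(-2820) = (-1 + 6)*(-2820) = 5*(-2820) = -14100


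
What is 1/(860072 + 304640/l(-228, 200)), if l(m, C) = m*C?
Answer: 285/245118616 ≈ 1.1627e-6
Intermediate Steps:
l(m, C) = C*m
1/(860072 + 304640/l(-228, 200)) = 1/(860072 + 304640/((200*(-228)))) = 1/(860072 + 304640/(-45600)) = 1/(860072 + 304640*(-1/45600)) = 1/(860072 - 1904/285) = 1/(245118616/285) = 285/245118616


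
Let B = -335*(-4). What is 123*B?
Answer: 164820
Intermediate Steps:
B = 1340
123*B = 123*1340 = 164820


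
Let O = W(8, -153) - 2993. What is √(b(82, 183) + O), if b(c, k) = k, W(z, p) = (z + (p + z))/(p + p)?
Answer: I*√29230582/102 ≈ 53.005*I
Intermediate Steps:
W(z, p) = (p + 2*z)/(2*p) (W(z, p) = (p + 2*z)/((2*p)) = (p + 2*z)*(1/(2*p)) = (p + 2*z)/(2*p))
O = -915721/306 (O = (8 + (½)*(-153))/(-153) - 2993 = -(8 - 153/2)/153 - 2993 = -1/153*(-137/2) - 2993 = 137/306 - 2993 = -915721/306 ≈ -2992.6)
√(b(82, 183) + O) = √(183 - 915721/306) = √(-859723/306) = I*√29230582/102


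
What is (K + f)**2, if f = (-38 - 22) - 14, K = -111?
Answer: 34225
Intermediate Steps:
f = -74 (f = -60 - 14 = -74)
(K + f)**2 = (-111 - 74)**2 = (-185)**2 = 34225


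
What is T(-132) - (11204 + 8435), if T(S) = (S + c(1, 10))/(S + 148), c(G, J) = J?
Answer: -157173/8 ≈ -19647.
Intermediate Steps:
T(S) = (10 + S)/(148 + S) (T(S) = (S + 10)/(S + 148) = (10 + S)/(148 + S))
T(-132) - (11204 + 8435) = (10 - 132)/(148 - 132) - (11204 + 8435) = -122/16 - 1*19639 = (1/16)*(-122) - 19639 = -61/8 - 19639 = -157173/8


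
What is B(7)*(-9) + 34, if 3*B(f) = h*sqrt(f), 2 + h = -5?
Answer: 34 + 21*sqrt(7) ≈ 89.561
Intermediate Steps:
h = -7 (h = -2 - 5 = -7)
B(f) = -7*sqrt(f)/3 (B(f) = (-7*sqrt(f))/3 = -7*sqrt(f)/3)
B(7)*(-9) + 34 = -7*sqrt(7)/3*(-9) + 34 = 21*sqrt(7) + 34 = 34 + 21*sqrt(7)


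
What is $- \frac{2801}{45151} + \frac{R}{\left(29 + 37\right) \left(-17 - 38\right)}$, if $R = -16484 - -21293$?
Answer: $- \frac{75766263}{54632710} \approx -1.3868$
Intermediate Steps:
$R = 4809$ ($R = -16484 + 21293 = 4809$)
$- \frac{2801}{45151} + \frac{R}{\left(29 + 37\right) \left(-17 - 38\right)} = - \frac{2801}{45151} + \frac{4809}{\left(29 + 37\right) \left(-17 - 38\right)} = \left(-2801\right) \frac{1}{45151} + \frac{4809}{66 \left(-55\right)} = - \frac{2801}{45151} + \frac{4809}{-3630} = - \frac{2801}{45151} + 4809 \left(- \frac{1}{3630}\right) = - \frac{2801}{45151} - \frac{1603}{1210} = - \frac{75766263}{54632710}$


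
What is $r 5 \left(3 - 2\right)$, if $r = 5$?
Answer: $25$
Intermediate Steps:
$r 5 \left(3 - 2\right) = 5 \cdot 5 \left(3 - 2\right) = 25 \left(3 - 2\right) = 25 \cdot 1 = 25$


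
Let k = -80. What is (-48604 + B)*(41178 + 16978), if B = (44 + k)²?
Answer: -2751244048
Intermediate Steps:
B = 1296 (B = (44 - 80)² = (-36)² = 1296)
(-48604 + B)*(41178 + 16978) = (-48604 + 1296)*(41178 + 16978) = -47308*58156 = -2751244048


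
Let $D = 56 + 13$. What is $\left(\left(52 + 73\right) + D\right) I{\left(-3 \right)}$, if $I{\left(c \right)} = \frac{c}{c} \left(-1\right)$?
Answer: $-194$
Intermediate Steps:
$I{\left(c \right)} = -1$ ($I{\left(c \right)} = 1 \left(-1\right) = -1$)
$D = 69$
$\left(\left(52 + 73\right) + D\right) I{\left(-3 \right)} = \left(\left(52 + 73\right) + 69\right) \left(-1\right) = \left(125 + 69\right) \left(-1\right) = 194 \left(-1\right) = -194$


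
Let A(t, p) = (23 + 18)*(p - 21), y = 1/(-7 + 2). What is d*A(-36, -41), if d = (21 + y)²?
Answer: -27494272/25 ≈ -1.0998e+6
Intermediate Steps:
y = -⅕ (y = 1/(-5) = -⅕ ≈ -0.20000)
A(t, p) = -861 + 41*p (A(t, p) = 41*(-21 + p) = -861 + 41*p)
d = 10816/25 (d = (21 - ⅕)² = (104/5)² = 10816/25 ≈ 432.64)
d*A(-36, -41) = 10816*(-861 + 41*(-41))/25 = 10816*(-861 - 1681)/25 = (10816/25)*(-2542) = -27494272/25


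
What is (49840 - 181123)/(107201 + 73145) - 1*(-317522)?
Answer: 57263691329/180346 ≈ 3.1752e+5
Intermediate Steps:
(49840 - 181123)/(107201 + 73145) - 1*(-317522) = -131283/180346 + 317522 = 57263691329/180346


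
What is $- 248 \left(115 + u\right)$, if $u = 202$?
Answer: $-78616$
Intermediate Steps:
$- 248 \left(115 + u\right) = - 248 \left(115 + 202\right) = \left(-248\right) 317 = -78616$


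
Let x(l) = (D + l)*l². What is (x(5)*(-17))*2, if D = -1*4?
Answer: -850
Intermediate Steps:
D = -4
x(l) = l²*(-4 + l) (x(l) = (-4 + l)*l² = l²*(-4 + l))
(x(5)*(-17))*2 = ((5²*(-4 + 5))*(-17))*2 = ((25*1)*(-17))*2 = (25*(-17))*2 = -425*2 = -850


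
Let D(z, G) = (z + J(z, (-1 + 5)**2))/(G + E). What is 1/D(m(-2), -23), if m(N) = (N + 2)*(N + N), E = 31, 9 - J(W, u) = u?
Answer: -8/7 ≈ -1.1429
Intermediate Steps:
J(W, u) = 9 - u
m(N) = 2*N*(2 + N) (m(N) = (2 + N)*(2*N) = 2*N*(2 + N))
D(z, G) = (-7 + z)/(31 + G) (D(z, G) = (z + (9 - (-1 + 5)**2))/(G + 31) = (z + (9 - 1*4**2))/(31 + G) = (z + (9 - 1*16))/(31 + G) = (z + (9 - 16))/(31 + G) = (z - 7)/(31 + G) = (-7 + z)/(31 + G))
1/D(m(-2), -23) = 1/((-7 + 2*(-2)*(2 - 2))/(31 - 23)) = 1/((-7 + 2*(-2)*0)/8) = 1/((-7 + 0)/8) = 1/((1/8)*(-7)) = 1/(-7/8) = -8/7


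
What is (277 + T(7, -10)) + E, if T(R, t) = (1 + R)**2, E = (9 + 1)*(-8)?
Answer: 261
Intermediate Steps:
E = -80 (E = 10*(-8) = -80)
(277 + T(7, -10)) + E = (277 + (1 + 7)**2) - 80 = (277 + 8**2) - 80 = (277 + 64) - 80 = 341 - 80 = 261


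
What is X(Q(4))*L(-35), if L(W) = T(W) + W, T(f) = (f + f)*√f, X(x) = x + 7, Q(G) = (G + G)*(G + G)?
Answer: -2485 - 4970*I*√35 ≈ -2485.0 - 29403.0*I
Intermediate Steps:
Q(G) = 4*G² (Q(G) = (2*G)*(2*G) = 4*G²)
X(x) = 7 + x
T(f) = 2*f^(3/2) (T(f) = (2*f)*√f = 2*f^(3/2))
L(W) = W + 2*W^(3/2) (L(W) = 2*W^(3/2) + W = W + 2*W^(3/2))
X(Q(4))*L(-35) = (7 + 4*4²)*(-35 + 2*(-35)^(3/2)) = (7 + 4*16)*(-35 + 2*(-35*I*√35)) = (7 + 64)*(-35 - 70*I*√35) = 71*(-35 - 70*I*√35) = -2485 - 4970*I*√35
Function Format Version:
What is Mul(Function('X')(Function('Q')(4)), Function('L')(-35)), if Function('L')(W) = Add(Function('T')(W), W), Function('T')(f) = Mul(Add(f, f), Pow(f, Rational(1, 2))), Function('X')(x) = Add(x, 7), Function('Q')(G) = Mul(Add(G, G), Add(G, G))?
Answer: Add(-2485, Mul(-4970, I, Pow(35, Rational(1, 2)))) ≈ Add(-2485.0, Mul(-29403., I))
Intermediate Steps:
Function('Q')(G) = Mul(4, Pow(G, 2)) (Function('Q')(G) = Mul(Mul(2, G), Mul(2, G)) = Mul(4, Pow(G, 2)))
Function('X')(x) = Add(7, x)
Function('T')(f) = Mul(2, Pow(f, Rational(3, 2))) (Function('T')(f) = Mul(Mul(2, f), Pow(f, Rational(1, 2))) = Mul(2, Pow(f, Rational(3, 2))))
Function('L')(W) = Add(W, Mul(2, Pow(W, Rational(3, 2)))) (Function('L')(W) = Add(Mul(2, Pow(W, Rational(3, 2))), W) = Add(W, Mul(2, Pow(W, Rational(3, 2)))))
Mul(Function('X')(Function('Q')(4)), Function('L')(-35)) = Mul(Add(7, Mul(4, Pow(4, 2))), Add(-35, Mul(2, Pow(-35, Rational(3, 2))))) = Mul(Add(7, Mul(4, 16)), Add(-35, Mul(2, Mul(-35, I, Pow(35, Rational(1, 2)))))) = Mul(Add(7, 64), Add(-35, Mul(-70, I, Pow(35, Rational(1, 2))))) = Mul(71, Add(-35, Mul(-70, I, Pow(35, Rational(1, 2))))) = Add(-2485, Mul(-4970, I, Pow(35, Rational(1, 2))))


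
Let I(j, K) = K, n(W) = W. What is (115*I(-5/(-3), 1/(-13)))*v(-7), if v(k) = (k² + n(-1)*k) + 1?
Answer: -6555/13 ≈ -504.23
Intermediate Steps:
v(k) = 1 + k² - k (v(k) = (k² - k) + 1 = 1 + k² - k)
(115*I(-5/(-3), 1/(-13)))*v(-7) = (115*(1/(-13)))*(1 + (-7)² - 1*(-7)) = (115*(1*(-1/13)))*(1 + 49 + 7) = (115*(-1/13))*57 = -115/13*57 = -6555/13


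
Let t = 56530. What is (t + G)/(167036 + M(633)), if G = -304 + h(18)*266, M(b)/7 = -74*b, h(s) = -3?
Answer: -27714/80429 ≈ -0.34458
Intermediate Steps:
M(b) = -518*b (M(b) = 7*(-74*b) = -518*b)
G = -1102 (G = -304 - 3*266 = -304 - 798 = -1102)
(t + G)/(167036 + M(633)) = (56530 - 1102)/(167036 - 518*633) = 55428/(167036 - 327894) = 55428/(-160858) = 55428*(-1/160858) = -27714/80429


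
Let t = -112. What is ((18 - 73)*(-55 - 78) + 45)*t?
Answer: -824320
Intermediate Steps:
((18 - 73)*(-55 - 78) + 45)*t = ((18 - 73)*(-55 - 78) + 45)*(-112) = (-55*(-133) + 45)*(-112) = (7315 + 45)*(-112) = 7360*(-112) = -824320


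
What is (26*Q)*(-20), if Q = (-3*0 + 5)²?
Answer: -13000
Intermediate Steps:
Q = 25 (Q = (0 + 5)² = 5² = 25)
(26*Q)*(-20) = (26*25)*(-20) = 650*(-20) = -13000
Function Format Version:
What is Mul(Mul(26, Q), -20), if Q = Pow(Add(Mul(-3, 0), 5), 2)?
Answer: -13000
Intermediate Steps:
Q = 25 (Q = Pow(Add(0, 5), 2) = Pow(5, 2) = 25)
Mul(Mul(26, Q), -20) = Mul(Mul(26, 25), -20) = Mul(650, -20) = -13000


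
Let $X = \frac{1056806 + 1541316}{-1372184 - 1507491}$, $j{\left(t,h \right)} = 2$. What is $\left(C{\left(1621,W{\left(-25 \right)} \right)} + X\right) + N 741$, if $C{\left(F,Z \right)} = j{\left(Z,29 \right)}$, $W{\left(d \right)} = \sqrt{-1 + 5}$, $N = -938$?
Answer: $- \frac{2001537984922}{2879675} \approx -6.9506 \cdot 10^{5}$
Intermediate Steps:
$W{\left(d \right)} = 2$ ($W{\left(d \right)} = \sqrt{4} = 2$)
$C{\left(F,Z \right)} = 2$
$X = - \frac{2598122}{2879675}$ ($X = \frac{2598122}{-2879675} = 2598122 \left(- \frac{1}{2879675}\right) = - \frac{2598122}{2879675} \approx -0.90223$)
$\left(C{\left(1621,W{\left(-25 \right)} \right)} + X\right) + N 741 = \left(2 - \frac{2598122}{2879675}\right) - 695058 = \frac{3161228}{2879675} - 695058 = - \frac{2001537984922}{2879675}$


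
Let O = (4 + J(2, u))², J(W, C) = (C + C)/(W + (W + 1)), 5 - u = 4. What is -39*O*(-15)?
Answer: 56628/5 ≈ 11326.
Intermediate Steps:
u = 1 (u = 5 - 1*4 = 5 - 4 = 1)
J(W, C) = 2*C/(1 + 2*W) (J(W, C) = (2*C)/(W + (1 + W)) = (2*C)/(1 + 2*W) = 2*C/(1 + 2*W))
O = 484/25 (O = (4 + 2*1/(1 + 2*2))² = (4 + 2*1/(1 + 4))² = (4 + 2*1/5)² = (4 + 2*1*(⅕))² = (4 + ⅖)² = (22/5)² = 484/25 ≈ 19.360)
-39*O*(-15) = -39*484/25*(-15) = -18876/25*(-15) = 56628/5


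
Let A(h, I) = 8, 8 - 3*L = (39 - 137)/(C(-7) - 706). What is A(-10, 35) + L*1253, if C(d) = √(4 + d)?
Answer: 1640540836/498439 - 122794*I*√3/1495317 ≈ 3291.4 - 0.14223*I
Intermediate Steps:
L = 8/3 + 98/(3*(-706 + I*√3)) (L = 8/3 - (39 - 137)/(3*(√(4 - 7) - 706)) = 8/3 - (-98)/(3*(√(-3) - 706)) = 8/3 - (-98)/(3*(I*√3 - 706)) = 8/3 - (-98)/(3*(-706 + I*√3)) = 8/3 + 98/(3*(-706 + I*√3)) ≈ 2.6204 - 0.00011352*I)
A(-10, 35) + L*1253 = 8 + (1306108/498439 - 98*I*√3/1495317)*1253 = 8 + (1636553324/498439 - 122794*I*√3/1495317) = 1640540836/498439 - 122794*I*√3/1495317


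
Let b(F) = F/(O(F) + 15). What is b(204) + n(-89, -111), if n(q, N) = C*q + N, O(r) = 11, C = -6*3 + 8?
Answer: 10229/13 ≈ 786.85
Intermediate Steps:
C = -10 (C = -18 + 8 = -10)
n(q, N) = N - 10*q (n(q, N) = -10*q + N = N - 10*q)
b(F) = F/26 (b(F) = F/(11 + 15) = F/26)
b(204) + n(-89, -111) = (1/26)*204 + (-111 - 10*(-89)) = 102/13 + (-111 + 890) = 102/13 + 779 = 10229/13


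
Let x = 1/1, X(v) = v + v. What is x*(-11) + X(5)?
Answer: -1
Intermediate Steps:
X(v) = 2*v
x = 1
x*(-11) + X(5) = 1*(-11) + 2*5 = -11 + 10 = -1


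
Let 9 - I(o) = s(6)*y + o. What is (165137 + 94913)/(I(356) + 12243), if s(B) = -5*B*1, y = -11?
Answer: 130025/5783 ≈ 22.484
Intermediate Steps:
s(B) = -5*B
I(o) = -321 - o (I(o) = 9 - (-5*6*(-11) + o) = 9 - (-30*(-11) + o) = 9 - (330 + o) = 9 + (-330 - o) = -321 - o)
(165137 + 94913)/(I(356) + 12243) = (165137 + 94913)/((-321 - 1*356) + 12243) = 260050/((-321 - 356) + 12243) = 260050/(-677 + 12243) = 260050/11566 = 260050*(1/11566) = 130025/5783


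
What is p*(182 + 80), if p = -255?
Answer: -66810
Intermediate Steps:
p*(182 + 80) = -255*(182 + 80) = -255*262 = -66810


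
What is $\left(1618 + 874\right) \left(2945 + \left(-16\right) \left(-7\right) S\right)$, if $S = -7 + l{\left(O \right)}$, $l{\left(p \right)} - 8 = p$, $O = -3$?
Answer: $6780732$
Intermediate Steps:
$l{\left(p \right)} = 8 + p$
$S = -2$ ($S = -7 + \left(8 - 3\right) = -7 + 5 = -2$)
$\left(1618 + 874\right) \left(2945 + \left(-16\right) \left(-7\right) S\right) = \left(1618 + 874\right) \left(2945 + \left(-16\right) \left(-7\right) \left(-2\right)\right) = 2492 \left(2945 + 112 \left(-2\right)\right) = 2492 \left(2945 - 224\right) = 2492 \cdot 2721 = 6780732$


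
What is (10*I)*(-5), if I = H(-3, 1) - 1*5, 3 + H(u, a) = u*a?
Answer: 550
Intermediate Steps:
H(u, a) = -3 + a*u (H(u, a) = -3 + u*a = -3 + a*u)
I = -11 (I = (-3 + 1*(-3)) - 1*5 = (-3 - 3) - 5 = -6 - 5 = -11)
(10*I)*(-5) = (10*(-11))*(-5) = -110*(-5) = 550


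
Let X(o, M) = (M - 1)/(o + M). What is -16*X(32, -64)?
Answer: -65/2 ≈ -32.500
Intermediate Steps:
X(o, M) = (-1 + M)/(M + o)
-16*X(32, -64) = -16*(-1 - 64)/(-64 + 32) = -16*(-65)/(-32) = -(-1)*(-65)/2 = -16*65/32 = -65/2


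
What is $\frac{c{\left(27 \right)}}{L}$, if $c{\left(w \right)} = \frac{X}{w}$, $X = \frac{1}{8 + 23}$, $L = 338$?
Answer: $\frac{1}{282906} \approx 3.5347 \cdot 10^{-6}$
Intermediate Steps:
$X = \frac{1}{31} \approx 0.032258$
$c{\left(w \right)} = \frac{1}{31 w}$
$\frac{c{\left(27 \right)}}{L} = \frac{\frac{1}{31} \cdot \frac{1}{27}}{338} = \frac{1}{31} \cdot \frac{1}{27} \cdot \frac{1}{338} = \frac{1}{837} \cdot \frac{1}{338} = \frac{1}{282906}$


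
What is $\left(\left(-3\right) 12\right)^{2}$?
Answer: $1296$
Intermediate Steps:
$\left(\left(-3\right) 12\right)^{2} = \left(-36\right)^{2} = 1296$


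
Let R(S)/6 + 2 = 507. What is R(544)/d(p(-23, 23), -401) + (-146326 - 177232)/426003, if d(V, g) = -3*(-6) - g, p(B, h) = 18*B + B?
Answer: 1155218288/178495257 ≈ 6.4720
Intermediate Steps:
R(S) = 3030 (R(S) = -12 + 6*507 = -12 + 3042 = 3030)
p(B, h) = 19*B
d(V, g) = 18 - g
R(544)/d(p(-23, 23), -401) + (-146326 - 177232)/426003 = 3030/(18 - 1*(-401)) + (-146326 - 177232)/426003 = 3030/(18 + 401) - 323558*1/426003 = 3030/419 - 323558/426003 = 1155218288/178495257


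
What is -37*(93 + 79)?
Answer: -6364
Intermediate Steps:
-37*(93 + 79) = -37*172 = -6364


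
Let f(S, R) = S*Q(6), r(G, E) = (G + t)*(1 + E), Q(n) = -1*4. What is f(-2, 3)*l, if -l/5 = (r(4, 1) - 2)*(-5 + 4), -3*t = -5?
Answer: 1120/3 ≈ 373.33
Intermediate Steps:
Q(n) = -4
t = 5/3 (t = -⅓*(-5) = 5/3 ≈ 1.6667)
r(G, E) = (1 + E)*(5/3 + G) (r(G, E) = (G + 5/3)*(1 + E) = (5/3 + G)*(1 + E) = (1 + E)*(5/3 + G))
l = 140/3 (l = -5*((5/3 + 4 + (5/3)*1 + 1*4) - 2)*(-5 + 4) = -5*((5/3 + 4 + 5/3 + 4) - 2)*(-1) = -5*(34/3 - 2)*(-1) = -140*(-1)/3 = -5*(-28/3) = 140/3 ≈ 46.667)
f(S, R) = -4*S (f(S, R) = S*(-4) = -4*S)
f(-2, 3)*l = -4*(-2)*(140/3) = 8*(140/3) = 1120/3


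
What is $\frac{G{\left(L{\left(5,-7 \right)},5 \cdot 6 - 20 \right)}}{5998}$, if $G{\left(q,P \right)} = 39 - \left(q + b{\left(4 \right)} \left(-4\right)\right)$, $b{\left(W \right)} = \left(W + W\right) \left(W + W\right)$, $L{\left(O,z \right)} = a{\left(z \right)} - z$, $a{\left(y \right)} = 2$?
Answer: $\frac{143}{2999} \approx 0.047683$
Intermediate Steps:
$L{\left(O,z \right)} = 2 - z$
$b{\left(W \right)} = 4 W^{2}$ ($b{\left(W \right)} = 2 W 2 W = 4 W^{2}$)
$G{\left(q,P \right)} = 295 - q$ ($G{\left(q,P \right)} = 39 - \left(q + 4 \cdot 4^{2} \left(-4\right)\right) = 39 - \left(q + 4 \cdot 16 \left(-4\right)\right) = 39 - \left(q + 64 \left(-4\right)\right) = 39 - \left(q - 256\right) = 39 - \left(-256 + q\right) = 295 - q$)
$\frac{G{\left(L{\left(5,-7 \right)},5 \cdot 6 - 20 \right)}}{5998} = \frac{295 - \left(2 - -7\right)}{5998} = \left(295 - \left(2 + 7\right)\right) \frac{1}{5998} = \left(295 - 9\right) \frac{1}{5998} = 286 \cdot \frac{1}{5998} = \frac{143}{2999}$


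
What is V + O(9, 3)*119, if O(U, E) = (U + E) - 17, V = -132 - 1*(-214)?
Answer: -513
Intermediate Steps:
V = 82 (V = -132 + 214 = 82)
O(U, E) = -17 + E + U (O(U, E) = (E + U) - 17 = -17 + E + U)
V + O(9, 3)*119 = 82 + (-17 + 3 + 9)*119 = 82 - 5*119 = 82 - 595 = -513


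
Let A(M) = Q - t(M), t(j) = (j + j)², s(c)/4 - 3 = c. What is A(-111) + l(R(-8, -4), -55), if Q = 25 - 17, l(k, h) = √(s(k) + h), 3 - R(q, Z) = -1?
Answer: -49276 + 3*I*√3 ≈ -49276.0 + 5.1962*I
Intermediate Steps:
s(c) = 12 + 4*c
t(j) = 4*j² (t(j) = (2*j)² = 4*j²)
R(q, Z) = 4 (R(q, Z) = 3 - 1*(-1) = 3 + 1 = 4)
l(k, h) = √(12 + h + 4*k) (l(k, h) = √((12 + 4*k) + h) = √(12 + h + 4*k))
Q = 8
A(M) = 8 - 4*M²
A(-111) + l(R(-8, -4), -55) = (8 - 4*(-111)²) + √(12 - 55 + 4*4) = (8 - 4*12321) + √(12 - 55 + 16) = (8 - 49284) + √(-27) = -49276 + 3*I*√3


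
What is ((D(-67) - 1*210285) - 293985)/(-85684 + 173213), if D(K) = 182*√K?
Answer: -38790/6733 + 14*I*√67/6733 ≈ -5.7612 + 0.01702*I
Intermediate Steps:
((D(-67) - 1*210285) - 293985)/(-85684 + 173213) = ((182*√(-67) - 1*210285) - 293985)/(-85684 + 173213) = ((182*(I*√67) - 210285) - 293985)/87529 = ((182*I*√67 - 210285) - 293985)*(1/87529) = ((-210285 + 182*I*√67) - 293985)*(1/87529) = (-504270 + 182*I*√67)*(1/87529) = -38790/6733 + 14*I*√67/6733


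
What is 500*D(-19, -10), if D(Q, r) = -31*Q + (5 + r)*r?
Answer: 319500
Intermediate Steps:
D(Q, r) = -31*Q + r*(5 + r)
500*D(-19, -10) = 500*((-10)**2 - 31*(-19) + 5*(-10)) = 500*(100 + 589 - 50) = 500*639 = 319500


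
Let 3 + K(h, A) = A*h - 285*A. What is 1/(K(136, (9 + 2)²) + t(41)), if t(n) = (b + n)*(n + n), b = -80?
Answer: -1/21230 ≈ -4.7103e-5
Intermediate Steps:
t(n) = 2*n*(-80 + n) (t(n) = (-80 + n)*(n + n) = (-80 + n)*(2*n) = 2*n*(-80 + n))
K(h, A) = -3 - 285*A + A*h (K(h, A) = -3 + (A*h - 285*A) = -3 + (-285*A + A*h) = -3 - 285*A + A*h)
1/(K(136, (9 + 2)²) + t(41)) = 1/((-3 - 285*(9 + 2)² + (9 + 2)²*136) + 2*41*(-80 + 41)) = 1/((-3 - 285*11² + 11²*136) + 2*41*(-39)) = 1/((-3 - 285*121 + 121*136) - 3198) = 1/((-3 - 34485 + 16456) - 3198) = 1/(-18032 - 3198) = 1/(-21230) = -1/21230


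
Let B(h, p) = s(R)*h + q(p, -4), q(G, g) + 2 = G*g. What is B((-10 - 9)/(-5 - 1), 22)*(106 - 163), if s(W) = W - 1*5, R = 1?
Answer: 5852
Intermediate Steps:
s(W) = -5 + W (s(W) = W - 5 = -5 + W)
q(G, g) = -2 + G*g
B(h, p) = -2 - 4*h - 4*p (B(h, p) = (-5 + 1)*h + (-2 + p*(-4)) = -4*h + (-2 - 4*p) = -2 - 4*h - 4*p)
B((-10 - 9)/(-5 - 1), 22)*(106 - 163) = (-2 - 4*(-10 - 9)/(-5 - 1) - 4*22)*(106 - 163) = (-2 - (-76)/(-6) - 88)*(-57) = (-2 - (-76)*(-1)/6 - 88)*(-57) = (-2 - 4*19/6 - 88)*(-57) = (-2 - 38/3 - 88)*(-57) = -308/3*(-57) = 5852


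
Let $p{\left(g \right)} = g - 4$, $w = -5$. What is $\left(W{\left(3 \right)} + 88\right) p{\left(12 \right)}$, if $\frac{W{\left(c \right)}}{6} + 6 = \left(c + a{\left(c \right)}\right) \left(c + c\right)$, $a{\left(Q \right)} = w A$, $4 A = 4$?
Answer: $-160$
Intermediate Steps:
$A = 1$ ($A = \frac{1}{4} \cdot 4 = 1$)
$a{\left(Q \right)} = -5$ ($a{\left(Q \right)} = \left(-5\right) 1 = -5$)
$p{\left(g \right)} = -4 + g$
$W{\left(c \right)} = -36 + 12 c \left(-5 + c\right)$ ($W{\left(c \right)} = -36 + 6 \left(c - 5\right) \left(c + c\right) = -36 + 6 \left(-5 + c\right) 2 c = -36 + 6 \cdot 2 c \left(-5 + c\right) = -36 + 12 c \left(-5 + c\right)$)
$\left(W{\left(3 \right)} + 88\right) p{\left(12 \right)} = \left(\left(-36 - 180 + 12 \cdot 3^{2}\right) + 88\right) \left(-4 + 12\right) = \left(\left(-36 - 180 + 12 \cdot 9\right) + 88\right) 8 = \left(\left(-36 - 180 + 108\right) + 88\right) 8 = \left(-108 + 88\right) 8 = \left(-20\right) 8 = -160$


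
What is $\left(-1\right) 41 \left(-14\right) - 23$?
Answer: $551$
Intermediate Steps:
$\left(-1\right) 41 \left(-14\right) - 23 = \left(-41\right) \left(-14\right) - 23 = 574 - 23 = 551$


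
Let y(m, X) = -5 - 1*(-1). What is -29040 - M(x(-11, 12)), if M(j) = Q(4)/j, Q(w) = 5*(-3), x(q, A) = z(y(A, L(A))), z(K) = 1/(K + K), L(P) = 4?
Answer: -29160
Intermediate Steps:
y(m, X) = -4 (y(m, X) = -5 + 1 = -4)
z(K) = 1/(2*K)
x(q, A) = -⅛ (x(q, A) = (½)/(-4) = (½)*(-¼) = -⅛)
Q(w) = -15
M(j) = -15/j
-29040 - M(x(-11, 12)) = -29040 - (-15)/(-⅛) = -29040 - (-15)*(-8) = -29040 - 1*120 = -29040 - 120 = -29160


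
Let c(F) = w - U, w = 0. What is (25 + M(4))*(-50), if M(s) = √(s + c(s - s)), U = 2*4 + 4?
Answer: -1250 - 100*I*√2 ≈ -1250.0 - 141.42*I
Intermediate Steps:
U = 12 (U = 8 + 4 = 12)
c(F) = -12 (c(F) = 0 - 1*12 = 0 - 12 = -12)
M(s) = √(-12 + s) (M(s) = √(s - 12) = √(-12 + s))
(25 + M(4))*(-50) = (25 + √(-12 + 4))*(-50) = (25 + √(-8))*(-50) = (25 + 2*I*√2)*(-50) = -1250 - 100*I*√2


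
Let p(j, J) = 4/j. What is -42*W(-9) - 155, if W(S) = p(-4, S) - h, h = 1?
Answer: -71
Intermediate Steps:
W(S) = -2 (W(S) = 4/(-4) - 1*1 = 4*(-1/4) - 1 = -1 - 1 = -2)
-42*W(-9) - 155 = -42*(-2) - 155 = 84 - 155 = -71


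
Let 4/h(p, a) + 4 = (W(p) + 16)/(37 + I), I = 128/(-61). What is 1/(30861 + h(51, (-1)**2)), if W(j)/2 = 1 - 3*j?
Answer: 6521/201242452 ≈ 3.2404e-5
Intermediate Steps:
I = -128/61 (I = 128*(-1/61) = -128/61 ≈ -2.0984)
W(j) = 2 - 6*j (W(j) = 2*(1 - 3*j) = 2 - 6*j)
h(p, a) = 4/(-7418/2129 - 366*p/2129) (h(p, a) = 4/(-4 + ((2 - 6*p) + 16)/(37 - 128/61)) = 4/(-4 + (18 - 6*p)/(2129/61)) = 4/(-4 + (18 - 6*p)*(61/2129)) = 4/(-4 + (1098/2129 - 366*p/2129)) = 4/(-7418/2129 - 366*p/2129))
1/(30861 + h(51, (-1)**2)) = 1/(30861 - 4258/(3709 + 183*51)) = 1/(30861 - 4258/(3709 + 9333)) = 1/(30861 - 4258/13042) = 1/(30861 - 4258*1/13042) = 1/(30861 - 2129/6521) = 1/(201242452/6521) = 6521/201242452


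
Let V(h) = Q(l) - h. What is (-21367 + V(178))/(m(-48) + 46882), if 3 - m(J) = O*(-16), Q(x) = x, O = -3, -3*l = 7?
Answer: -64642/140511 ≈ -0.46005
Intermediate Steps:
l = -7/3 (l = -1/3*7 = -7/3 ≈ -2.3333)
V(h) = -7/3 - h
m(J) = -45 (m(J) = 3 - (-3)*(-16) = 3 - 1*48 = 3 - 48 = -45)
(-21367 + V(178))/(m(-48) + 46882) = (-21367 + (-7/3 - 1*178))/(-45 + 46882) = (-21367 + (-7/3 - 178))/46837 = (-21367 - 541/3)*(1/46837) = -64642/3*1/46837 = -64642/140511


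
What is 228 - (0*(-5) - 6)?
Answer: 234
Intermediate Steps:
228 - (0*(-5) - 6) = 228 - (0 - 6) = 228 - 1*(-6) = 228 + 6 = 234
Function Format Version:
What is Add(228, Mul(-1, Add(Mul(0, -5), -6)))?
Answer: 234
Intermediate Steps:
Add(228, Mul(-1, Add(Mul(0, -5), -6))) = Add(228, Mul(-1, Add(0, -6))) = Add(228, Mul(-1, -6)) = Add(228, 6) = 234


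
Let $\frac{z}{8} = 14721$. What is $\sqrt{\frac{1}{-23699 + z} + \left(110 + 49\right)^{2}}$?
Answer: $\frac{\sqrt{223710981588910}}{94069} \approx 159.0$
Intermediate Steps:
$z = 117768$ ($z = 8 \cdot 14721 = 117768$)
$\sqrt{\frac{1}{-23699 + z} + \left(110 + 49\right)^{2}} = \sqrt{\frac{1}{-23699 + 117768} + \left(110 + 49\right)^{2}} = \sqrt{\frac{1}{94069} + 159^{2}} = \sqrt{\frac{1}{94069} + 25281} = \sqrt{\frac{2378158390}{94069}} = \frac{\sqrt{223710981588910}}{94069}$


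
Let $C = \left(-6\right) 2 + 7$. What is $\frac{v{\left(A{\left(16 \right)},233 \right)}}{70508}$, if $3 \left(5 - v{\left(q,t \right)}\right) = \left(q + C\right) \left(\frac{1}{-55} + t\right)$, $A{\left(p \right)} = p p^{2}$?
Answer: $- \frac{52421249}{11633820} \approx -4.5059$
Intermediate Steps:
$C = -5$ ($C = -12 + 7 = -5$)
$A{\left(p \right)} = p^{3}$
$v{\left(q,t \right)} = 5 - \frac{\left(-5 + q\right) \left(- \frac{1}{55} + t\right)}{3}$ ($v{\left(q,t \right)} = 5 - \frac{\left(q - 5\right) \left(\frac{1}{-55} + t\right)}{3} = 5 - \frac{\left(-5 + q\right) \left(- \frac{1}{55} + t\right)}{3}$)
$\frac{v{\left(A{\left(16 \right)},233 \right)}}{70508} = \frac{\frac{164}{33} + \frac{16^{3}}{165} + \frac{5}{3} \cdot 233 - \frac{1}{3} \cdot 16^{3} \cdot 233}{70508} = \left(\frac{164}{33} + \frac{1}{165} \cdot 4096 + \frac{1165}{3} - \frac{4096}{3} \cdot 233\right) \frac{1}{70508} = \left(\frac{164}{33} + \frac{4096}{165} + \frac{1165}{3} - \frac{954368}{3}\right) \frac{1}{70508} = \left(- \frac{52421249}{165}\right) \frac{1}{70508} = - \frac{52421249}{11633820}$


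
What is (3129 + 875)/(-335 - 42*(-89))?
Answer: 4004/3403 ≈ 1.1766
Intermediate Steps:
(3129 + 875)/(-335 - 42*(-89)) = 4004/(-335 + 3738) = 4004/3403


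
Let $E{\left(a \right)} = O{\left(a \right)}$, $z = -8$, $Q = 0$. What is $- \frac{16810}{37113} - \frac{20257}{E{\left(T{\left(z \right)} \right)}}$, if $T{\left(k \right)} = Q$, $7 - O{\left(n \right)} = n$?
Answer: $- \frac{751915711}{259791} \approx -2894.3$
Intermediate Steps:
$O{\left(n \right)} = 7 - n$
$T{\left(k \right)} = 0$
$E{\left(a \right)} = 7 - a$
$- \frac{16810}{37113} - \frac{20257}{E{\left(T{\left(z \right)} \right)}} = - \frac{16810}{37113} - \frac{20257}{7 - 0} = \left(-16810\right) \frac{1}{37113} - \frac{20257}{7 + 0} = - \frac{16810}{37113} - \frac{20257}{7} = - \frac{751915711}{259791}$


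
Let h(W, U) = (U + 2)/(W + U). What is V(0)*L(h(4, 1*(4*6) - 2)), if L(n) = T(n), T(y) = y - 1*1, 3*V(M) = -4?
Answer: 4/39 ≈ 0.10256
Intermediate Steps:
V(M) = -4/3 (V(M) = (⅓)*(-4) = -4/3)
h(W, U) = (2 + U)/(U + W)
T(y) = -1 + y (T(y) = y - 1 = -1 + y)
L(n) = -1 + n
V(0)*L(h(4, 1*(4*6) - 2)) = -4*(-1 + (2 + (1*(4*6) - 2))/((1*(4*6) - 2) + 4))/3 = -4*(-1 + (2 + (1*24 - 2))/((1*24 - 2) + 4))/3 = -4*(-1 + (2 + (24 - 2))/((24 - 2) + 4))/3 = -4*(-1 + (2 + 22)/(22 + 4))/3 = -4*(-1 + 24/26)/3 = -4*(-1 + (1/26)*24)/3 = -4*(-1 + 12/13)/3 = -4/3*(-1/13) = 4/39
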